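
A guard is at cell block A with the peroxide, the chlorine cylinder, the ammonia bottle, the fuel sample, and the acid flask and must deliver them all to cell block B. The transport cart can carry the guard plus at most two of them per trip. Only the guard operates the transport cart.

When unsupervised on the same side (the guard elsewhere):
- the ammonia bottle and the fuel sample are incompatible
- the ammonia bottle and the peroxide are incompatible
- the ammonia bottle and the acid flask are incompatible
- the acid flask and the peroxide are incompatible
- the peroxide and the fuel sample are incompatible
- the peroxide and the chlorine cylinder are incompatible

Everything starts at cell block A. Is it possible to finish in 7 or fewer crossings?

Yes

Yes — this plan uses 7 crossings (≤ 7):
1. Guard goes to cell block B with the ammonia bottle and the peroxide.  [cell block A: the acid flask, the chlorine cylinder, the fuel sample | cell block B: the ammonia bottle, the peroxide]
2. Guard goes back to cell block A with the peroxide.  [cell block A: the acid flask, the chlorine cylinder, the fuel sample, the peroxide | cell block B: the ammonia bottle]
3. Guard goes to cell block B with the chlorine cylinder and the peroxide.  [cell block A: the acid flask, the fuel sample | cell block B: the ammonia bottle, the chlorine cylinder, the peroxide]
4. Guard goes back to cell block A with the peroxide.  [cell block A: the acid flask, the fuel sample, the peroxide | cell block B: the ammonia bottle, the chlorine cylinder]
5. Guard goes to cell block B with the acid flask and the fuel sample.  [cell block A: the peroxide | cell block B: the acid flask, the ammonia bottle, the chlorine cylinder, the fuel sample]
6. Guard goes back to cell block A with the ammonia bottle.  [cell block A: the ammonia bottle, the peroxide | cell block B: the acid flask, the chlorine cylinder, the fuel sample]
7. Guard goes to cell block B with the ammonia bottle and the peroxide.  [cell block A: — | cell block B: the acid flask, the ammonia bottle, the chlorine cylinder, the fuel sample, the peroxide]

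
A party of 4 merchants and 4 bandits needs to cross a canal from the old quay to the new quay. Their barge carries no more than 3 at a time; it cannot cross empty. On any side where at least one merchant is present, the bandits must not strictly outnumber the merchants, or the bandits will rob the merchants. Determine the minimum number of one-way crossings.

9

Counting alone: each trip to the new quay takes at most 3 across and each return brings at least 1 back, so after t trips out (and t−1 returns) at most 3t − (t−1) of the 8 are across; that first reaches 8 at t = 4, so at least 7 crossings are needed.
The safety rule pushes this higher. Following every safe sequence of crossings, the most of the 8 that can be at the new quay as the barge arrives there on crossing 7 is 7 — never all 8.
So no plan with fewer than 9 crossings exists, and this one achieves 9:
1. 2 bandits → the new quay.  (the old quay: 4M 2B; the new quay: 0M 2B)
2. 1 bandit ← the old quay.  (the old quay: 4M 3B; the new quay: 0M 1B)
3. 3 bandits → the new quay.  (the old quay: 4M 0B; the new quay: 0M 4B)
4. 1 bandit ← the old quay.  (the old quay: 4M 1B; the new quay: 0M 3B)
5. 3 merchants → the new quay.  (the old quay: 1M 1B; the new quay: 3M 3B)
6. 1 merchant and 1 bandit ← the old quay.  (the old quay: 2M 2B; the new quay: 2M 2B)
7. 2 merchants → the new quay.  (the old quay: 0M 2B; the new quay: 4M 2B)
8. 1 bandit ← the old quay.  (the old quay: 0M 3B; the new quay: 4M 1B)
9. 3 bandits → the new quay.  (the old quay: 0M 0B; the new quay: 4M 4B)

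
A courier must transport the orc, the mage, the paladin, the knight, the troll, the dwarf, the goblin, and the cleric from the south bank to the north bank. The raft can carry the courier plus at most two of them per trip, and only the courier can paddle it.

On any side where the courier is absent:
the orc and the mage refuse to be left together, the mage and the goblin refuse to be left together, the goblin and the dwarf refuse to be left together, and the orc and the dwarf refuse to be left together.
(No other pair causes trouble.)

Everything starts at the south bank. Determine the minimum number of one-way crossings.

Counting alone: the courier can take at most 2 across per trip to the north bank, so moving all 8 needs at least 4 loaded trips out, with a return between consecutive ones — at least 7 crossings.
The plan below uses exactly 7 crossings, so it is optimal:
1. Courier goes to the north bank with the goblin and the orc.  [the south bank: the cleric, the dwarf, the knight, the mage, the paladin, the troll | the north bank: the goblin, the orc]
2. Courier goes back to the south bank alone.  [the south bank: the cleric, the dwarf, the knight, the mage, the paladin, the troll | the north bank: the goblin, the orc]
3. Courier goes to the north bank with the knight and the paladin.  [the south bank: the cleric, the dwarf, the mage, the troll | the north bank: the goblin, the knight, the orc, the paladin]
4. Courier goes back to the south bank alone.  [the south bank: the cleric, the dwarf, the mage, the troll | the north bank: the goblin, the knight, the orc, the paladin]
5. Courier goes to the north bank with the cleric and the troll.  [the south bank: the dwarf, the mage | the north bank: the cleric, the goblin, the knight, the orc, the paladin, the troll]
6. Courier goes back to the south bank alone.  [the south bank: the dwarf, the mage | the north bank: the cleric, the goblin, the knight, the orc, the paladin, the troll]
7. Courier goes to the north bank with the dwarf and the mage.  [the south bank: — | the north bank: the cleric, the dwarf, the goblin, the knight, the mage, the orc, the paladin, the troll]

7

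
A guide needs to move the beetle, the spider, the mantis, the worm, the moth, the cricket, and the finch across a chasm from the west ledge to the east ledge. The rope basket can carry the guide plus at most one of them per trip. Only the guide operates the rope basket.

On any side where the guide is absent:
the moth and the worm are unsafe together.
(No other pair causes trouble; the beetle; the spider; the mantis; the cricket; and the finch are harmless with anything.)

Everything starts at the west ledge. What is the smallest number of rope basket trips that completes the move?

Counting alone: the guide can take at most 1 across per trip to the east ledge, so moving all 7 needs at least 7 loaded trips out, with a return between consecutive ones — at least 13 crossings.
The plan below uses exactly 13 crossings, so it is optimal:
1. Guide goes to the east ledge with the worm.
2. Guide goes back to the west ledge alone.
3. Guide goes to the east ledge with the beetle.
4. Guide goes back to the west ledge alone.
5. Guide goes to the east ledge with the spider.
6. Guide goes back to the west ledge alone.
7. Guide goes to the east ledge with the mantis.
8. Guide goes back to the west ledge alone.
9. Guide goes to the east ledge with the cricket.
10. Guide goes back to the west ledge alone.
11. Guide goes to the east ledge with the finch.
12. Guide goes back to the west ledge alone.
13. Guide goes to the east ledge with the moth.

13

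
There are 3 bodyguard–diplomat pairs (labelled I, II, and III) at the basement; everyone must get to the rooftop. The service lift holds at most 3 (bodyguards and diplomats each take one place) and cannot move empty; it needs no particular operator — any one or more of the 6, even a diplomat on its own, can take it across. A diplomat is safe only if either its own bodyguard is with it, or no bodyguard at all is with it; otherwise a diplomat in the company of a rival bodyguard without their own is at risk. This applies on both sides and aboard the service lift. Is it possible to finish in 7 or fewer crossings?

Yes

Yes — this plan uses 5 crossings (≤ 7):
1. bodyguard I and diplomat I cross → the rooftop.
2. bodyguard I crosses ← the basement.
3. bodyguard I, bodyguard II, and bodyguard III cross → the rooftop.
4. diplomat I crosses ← the basement.
5. diplomat I, diplomat II, and diplomat III cross → the rooftop.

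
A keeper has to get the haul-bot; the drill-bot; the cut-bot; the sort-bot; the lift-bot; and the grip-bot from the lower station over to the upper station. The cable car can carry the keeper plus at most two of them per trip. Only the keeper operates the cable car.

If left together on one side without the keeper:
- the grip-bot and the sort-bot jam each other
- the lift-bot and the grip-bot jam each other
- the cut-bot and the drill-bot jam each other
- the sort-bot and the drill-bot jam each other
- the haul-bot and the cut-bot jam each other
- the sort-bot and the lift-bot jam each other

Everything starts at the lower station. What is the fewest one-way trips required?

Whatever the first load, the items left behind include a forbidden pair without the keeper. No opening move is safe, so no plan exists.

impossible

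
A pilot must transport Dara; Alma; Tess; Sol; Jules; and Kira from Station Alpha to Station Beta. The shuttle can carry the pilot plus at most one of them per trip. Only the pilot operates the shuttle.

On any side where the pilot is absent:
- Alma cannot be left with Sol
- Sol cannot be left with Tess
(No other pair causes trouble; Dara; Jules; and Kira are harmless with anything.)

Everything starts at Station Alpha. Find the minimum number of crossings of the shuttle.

13

Counting alone: the pilot can take at most 1 across per trip to Station Beta, so moving all 6 needs at least 6 loaded trips out, with a return between consecutive ones — at least 11 crossings.
The safety rule pushes this higher. Following every safe sequence of crossings, the most of the 6 that can be at Station Beta as the shuttle arrives there on crossing 11 is 5 — never all 6.
So no plan with fewer than 13 crossings exists, and this one achieves 13:
1. Pilot goes to Station Beta with Sol.  [Station Alpha: Alma, Dara, Jules, Kira, Tess | Station Beta: Sol]
2. Pilot goes back to Station Alpha alone.  [Station Alpha: Alma, Dara, Jules, Kira, Tess | Station Beta: Sol]
3. Pilot goes to Station Beta with Dara.  [Station Alpha: Alma, Jules, Kira, Tess | Station Beta: Dara, Sol]
4. Pilot goes back to Station Alpha alone.  [Station Alpha: Alma, Jules, Kira, Tess | Station Beta: Dara, Sol]
5. Pilot goes to Station Beta with Alma.  [Station Alpha: Jules, Kira, Tess | Station Beta: Alma, Dara, Sol]
6. Pilot goes back to Station Alpha with Sol.  [Station Alpha: Jules, Kira, Sol, Tess | Station Beta: Alma, Dara]
7. Pilot goes to Station Beta with Tess.  [Station Alpha: Jules, Kira, Sol | Station Beta: Alma, Dara, Tess]
8. Pilot goes back to Station Alpha alone.  [Station Alpha: Jules, Kira, Sol | Station Beta: Alma, Dara, Tess]
9. Pilot goes to Station Beta with Jules.  [Station Alpha: Kira, Sol | Station Beta: Alma, Dara, Jules, Tess]
10. Pilot goes back to Station Alpha alone.  [Station Alpha: Kira, Sol | Station Beta: Alma, Dara, Jules, Tess]
11. Pilot goes to Station Beta with Kira.  [Station Alpha: Sol | Station Beta: Alma, Dara, Jules, Kira, Tess]
12. Pilot goes back to Station Alpha alone.  [Station Alpha: Sol | Station Beta: Alma, Dara, Jules, Kira, Tess]
13. Pilot goes to Station Beta with Sol.  [Station Alpha: — | Station Beta: Alma, Dara, Jules, Kira, Sol, Tess]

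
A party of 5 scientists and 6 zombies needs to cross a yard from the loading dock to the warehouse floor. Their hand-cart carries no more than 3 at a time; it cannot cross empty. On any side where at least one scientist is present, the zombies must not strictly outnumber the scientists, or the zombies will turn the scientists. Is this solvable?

No

The zombies already outnumber the scientists at the loading dock before anyone moves, so the starting position itself is disallowed.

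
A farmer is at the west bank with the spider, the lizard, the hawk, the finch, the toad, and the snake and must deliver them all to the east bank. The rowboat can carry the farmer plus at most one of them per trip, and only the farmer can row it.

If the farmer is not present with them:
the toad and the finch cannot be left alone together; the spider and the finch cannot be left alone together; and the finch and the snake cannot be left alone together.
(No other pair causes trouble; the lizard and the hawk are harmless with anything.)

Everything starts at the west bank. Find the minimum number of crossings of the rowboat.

Following every safe sequence of crossings from the start, the most of the 6 that can be at the east bank as the rowboat arrives there on crossings 1, 3, 5, 7 is 1, 2, 3, 4 respectively; the best ever achieved is 4 of 6.
From crossing 9 on, no configuration arises that was not already reachable earlier: only 36 distinct safe configurations (who is on which side, and where the rowboat is) can ever be reached, none of them has everyone across, and every continuation just revisits them. So no valid plan exists.

impossible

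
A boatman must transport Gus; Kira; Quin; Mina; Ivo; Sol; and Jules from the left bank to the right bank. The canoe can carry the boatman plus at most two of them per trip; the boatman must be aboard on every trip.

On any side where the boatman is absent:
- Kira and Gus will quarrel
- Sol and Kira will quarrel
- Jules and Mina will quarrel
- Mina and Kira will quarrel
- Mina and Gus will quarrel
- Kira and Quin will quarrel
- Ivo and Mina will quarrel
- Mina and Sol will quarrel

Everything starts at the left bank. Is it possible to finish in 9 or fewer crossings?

No

Counting alone: the boatman can take at most 2 across per trip to the right bank, so moving all 7 needs at least 4 loaded trips out, with a return between consecutive ones — at least 7 crossings.
The safety rule pushes this higher. Following every safe sequence of crossings, the most of the 7 that can be at the right bank as the canoe arrives there on crossings 7, 9 is 5, 6 respectively — never all 7.
So the move cannot be finished within 9 crossings. (The shortest complete plan takes 11:)
1. Boatman goes to the right bank with Kira and Mina.  [the left bank: Gus, Ivo, Jules, Quin, Sol | the right bank: Kira, Mina]
2. Boatman goes back to the left bank with Kira.  [the left bank: Gus, Ivo, Jules, Kira, Quin, Sol | the right bank: Mina]
3. Boatman goes to the right bank with Kira and Quin.  [the left bank: Gus, Ivo, Jules, Sol | the right bank: Kira, Mina, Quin]
4. Boatman goes back to the left bank with Kira.  [the left bank: Gus, Ivo, Jules, Kira, Sol | the right bank: Mina, Quin]
5. Boatman goes to the right bank with Gus and Sol.  [the left bank: Ivo, Jules, Kira | the right bank: Gus, Mina, Quin, Sol]
6. Boatman goes back to the left bank with Mina.  [the left bank: Ivo, Jules, Kira, Mina | the right bank: Gus, Quin, Sol]
7. Boatman goes to the right bank with Ivo and Mina.  [the left bank: Jules, Kira | the right bank: Gus, Ivo, Mina, Quin, Sol]
8. Boatman goes back to the left bank with Mina.  [the left bank: Jules, Kira, Mina | the right bank: Gus, Ivo, Quin, Sol]
9. Boatman goes to the right bank with Jules and Kira.  [the left bank: Mina | the right bank: Gus, Ivo, Jules, Kira, Quin, Sol]
10. Boatman goes back to the left bank with Kira.  [the left bank: Kira, Mina | the right bank: Gus, Ivo, Jules, Quin, Sol]
11. Boatman goes to the right bank with Kira and Mina.  [the left bank: — | the right bank: Gus, Ivo, Jules, Kira, Mina, Quin, Sol]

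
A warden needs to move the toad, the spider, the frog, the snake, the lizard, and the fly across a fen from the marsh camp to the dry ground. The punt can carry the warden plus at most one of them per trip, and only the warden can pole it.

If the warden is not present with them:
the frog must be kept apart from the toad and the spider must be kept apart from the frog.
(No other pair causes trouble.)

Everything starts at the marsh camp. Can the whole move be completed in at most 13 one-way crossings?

Yes

Yes — this plan uses 13 crossings (≤ 13):
1. Warden goes to the dry ground with the frog.
2. Warden goes back to the marsh camp alone.
3. Warden goes to the dry ground with the toad.
4. Warden goes back to the marsh camp with the frog.
5. Warden goes to the dry ground with the spider.
6. Warden goes back to the marsh camp alone.
7. Warden goes to the dry ground with the snake.
8. Warden goes back to the marsh camp alone.
9. Warden goes to the dry ground with the lizard.
10. Warden goes back to the marsh camp alone.
11. Warden goes to the dry ground with the fly.
12. Warden goes back to the marsh camp alone.
13. Warden goes to the dry ground with the frog.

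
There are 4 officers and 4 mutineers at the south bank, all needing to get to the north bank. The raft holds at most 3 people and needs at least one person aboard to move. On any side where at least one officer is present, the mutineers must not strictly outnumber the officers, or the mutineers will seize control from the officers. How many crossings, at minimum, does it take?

9

Counting alone: each trip to the north bank takes at most 3 across and each return brings at least 1 back, so after t trips out (and t−1 returns) at most 3t − (t−1) of the 8 are across; that first reaches 8 at t = 4, so at least 7 crossings are needed.
The safety rule pushes this higher. Following every safe sequence of crossings, the most of the 8 that can be at the north bank as the raft arrives there on crossing 7 is 7 — never all 8.
So no plan with fewer than 9 crossings exists, and this one achieves 9:
1. 2 mutineers → the north bank.  (the south bank: 4O 2M; the north bank: 0O 2M)
2. 1 mutineer ← the south bank.  (the south bank: 4O 3M; the north bank: 0O 1M)
3. 3 mutineers → the north bank.  (the south bank: 4O 0M; the north bank: 0O 4M)
4. 1 mutineer ← the south bank.  (the south bank: 4O 1M; the north bank: 0O 3M)
5. 3 officers → the north bank.  (the south bank: 1O 1M; the north bank: 3O 3M)
6. 1 officer and 1 mutineer ← the south bank.  (the south bank: 2O 2M; the north bank: 2O 2M)
7. 2 officers → the north bank.  (the south bank: 0O 2M; the north bank: 4O 2M)
8. 1 mutineer ← the south bank.  (the south bank: 0O 3M; the north bank: 4O 1M)
9. 3 mutineers → the north bank.  (the south bank: 0O 0M; the north bank: 4O 4M)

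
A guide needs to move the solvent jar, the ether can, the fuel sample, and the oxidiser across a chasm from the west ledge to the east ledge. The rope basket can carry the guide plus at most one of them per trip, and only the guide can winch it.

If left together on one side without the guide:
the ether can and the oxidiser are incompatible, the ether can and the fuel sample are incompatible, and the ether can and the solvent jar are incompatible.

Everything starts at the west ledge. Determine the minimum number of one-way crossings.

Following every safe sequence of crossings from the start, the most of the 4 that can be at the east ledge as the rope basket arrives there on crossings 1, 3 is 1, 2 respectively; the best ever achieved is 2 of 4.
From crossing 5 on, no configuration arises that was not already reachable earlier: only 9 distinct safe configurations (who is on which side, and where the rope basket is) can ever be reached, none of them has everyone across, and every continuation just revisits them. So no valid plan exists.

impossible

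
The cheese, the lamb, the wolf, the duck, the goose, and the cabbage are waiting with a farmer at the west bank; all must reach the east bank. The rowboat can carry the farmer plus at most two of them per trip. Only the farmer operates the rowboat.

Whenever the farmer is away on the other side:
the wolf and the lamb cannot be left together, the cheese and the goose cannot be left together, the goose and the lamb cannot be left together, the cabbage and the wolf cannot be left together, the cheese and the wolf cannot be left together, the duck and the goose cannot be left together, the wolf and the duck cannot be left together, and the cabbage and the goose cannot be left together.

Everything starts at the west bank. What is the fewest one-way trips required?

Counting alone: the farmer can take at most 2 across per trip to the east bank, so moving all 6 needs at least 3 loaded trips out, with a return between consecutive ones — at least 5 crossings.
The safety rule pushes this higher. Following every safe sequence of crossings, the most of the 6 that can be at the east bank as the rowboat arrives there on crossing 5 is 4 — never all 6.
So no plan with fewer than 7 crossings exists, and this one achieves 7:
1. Farmer goes to the east bank with the goose and the wolf.
2. Farmer goes back to the west bank alone.
3. Farmer goes to the east bank with the cheese and the lamb.
4. Farmer goes back to the west bank with the goose and the wolf.
5. Farmer goes to the east bank with the cabbage and the duck.
6. Farmer goes back to the west bank alone.
7. Farmer goes to the east bank with the goose and the wolf.

7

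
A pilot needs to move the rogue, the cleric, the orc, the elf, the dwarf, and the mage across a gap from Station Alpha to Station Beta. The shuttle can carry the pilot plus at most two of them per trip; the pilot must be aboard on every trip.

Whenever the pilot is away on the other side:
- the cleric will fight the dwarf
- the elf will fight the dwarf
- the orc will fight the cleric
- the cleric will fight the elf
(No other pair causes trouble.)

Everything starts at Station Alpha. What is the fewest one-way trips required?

9

Counting alone: the pilot can take at most 2 across per trip to Station Beta, so moving all 6 needs at least 3 loaded trips out, with a return between consecutive ones — at least 5 crossings.
The safety rule pushes this higher. Following every safe sequence of crossings, the most of the 6 that can be at Station Beta as the shuttle arrives there on crossings 5, 7 is 4, 5 respectively — never all 6.
So no plan with fewer than 9 crossings exists, and this one achieves 9:
1. Pilot goes to Station Beta with the cleric and the elf.  [Station Alpha: the dwarf, the mage, the orc, the rogue | Station Beta: the cleric, the elf]
2. Pilot goes back to Station Alpha with the cleric.  [Station Alpha: the cleric, the dwarf, the mage, the orc, the rogue | Station Beta: the elf]
3. Pilot goes to Station Beta with the cleric and the rogue.  [Station Alpha: the dwarf, the mage, the orc | Station Beta: the cleric, the elf, the rogue]
4. Pilot goes back to Station Alpha with the cleric.  [Station Alpha: the cleric, the dwarf, the mage, the orc | Station Beta: the elf, the rogue]
5. Pilot goes to Station Beta with the cleric and the orc.  [Station Alpha: the dwarf, the mage | Station Beta: the cleric, the elf, the orc, the rogue]
6. Pilot goes back to Station Alpha with the cleric.  [Station Alpha: the cleric, the dwarf, the mage | Station Beta: the elf, the orc, the rogue]
7. Pilot goes to Station Beta with the cleric and the mage.  [Station Alpha: the dwarf | Station Beta: the cleric, the elf, the mage, the orc, the rogue]
8. Pilot goes back to Station Alpha with the cleric.  [Station Alpha: the cleric, the dwarf | Station Beta: the elf, the mage, the orc, the rogue]
9. Pilot goes to Station Beta with the cleric and the dwarf.  [Station Alpha: — | Station Beta: the cleric, the dwarf, the elf, the mage, the orc, the rogue]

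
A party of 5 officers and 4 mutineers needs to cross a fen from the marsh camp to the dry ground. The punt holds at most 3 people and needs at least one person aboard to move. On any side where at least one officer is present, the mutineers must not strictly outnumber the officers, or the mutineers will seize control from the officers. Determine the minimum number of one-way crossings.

Counting alone: each trip to the dry ground takes at most 3 across and each return brings at least 1 back, so after t trips out (and t−1 returns) at most 3t − (t−1) of the 9 are across; that first reaches 9 at t = 4, so at least 7 crossings are needed.
The plan below uses exactly 7 crossings, so it is optimal:
1. 3 mutineers → the dry ground.  (the marsh camp: 5O 1M; the dry ground: 0O 3M)
2. 1 mutineer ← the marsh camp.  (the marsh camp: 5O 2M; the dry ground: 0O 2M)
3. 3 officers → the dry ground.  (the marsh camp: 2O 2M; the dry ground: 3O 2M)
4. 1 officer ← the marsh camp.  (the marsh camp: 3O 2M; the dry ground: 2O 2M)
5. 2 officers and 1 mutineer → the dry ground.  (the marsh camp: 1O 1M; the dry ground: 4O 3M)
6. 1 officer ← the marsh camp.  (the marsh camp: 2O 1M; the dry ground: 3O 3M)
7. 2 officers and 1 mutineer → the dry ground.  (the marsh camp: 0O 0M; the dry ground: 5O 4M)

7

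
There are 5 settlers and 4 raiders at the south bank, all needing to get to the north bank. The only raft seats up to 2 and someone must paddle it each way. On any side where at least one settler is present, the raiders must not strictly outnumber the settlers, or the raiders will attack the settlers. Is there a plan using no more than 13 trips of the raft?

Counting alone: each trip to the north bank takes at most 2 across and each return brings at least 1 back, so after t trips out (and t−1 returns) at most 2t − (t−1) of the 9 are across; that first reaches 9 at t = 8, so at least 15 crossings are needed.
Since 13 < 15, 13 crossings cannot be enough. (The shortest complete plan in fact takes 15:)
1. 2 raiders → the north bank.  (the south bank: 5S 2R; the north bank: 0S 2R)
2. 1 raider ← the south bank.  (the south bank: 5S 3R; the north bank: 0S 1R)
3. 2 raiders → the north bank.  (the south bank: 5S 1R; the north bank: 0S 3R)
4. 1 raider ← the south bank.  (the south bank: 5S 2R; the north bank: 0S 2R)
5. 2 settlers → the north bank.  (the south bank: 3S 2R; the north bank: 2S 2R)
6. 1 raider ← the south bank.  (the south bank: 3S 3R; the north bank: 2S 1R)
7. 1 settler and 1 raider → the north bank.  (the south bank: 2S 2R; the north bank: 3S 2R)
8. 1 settler ← the south bank.  (the south bank: 3S 2R; the north bank: 2S 2R)
9. 1 settler and 1 raider → the north bank.  (the south bank: 2S 1R; the north bank: 3S 3R)
10. 1 raider ← the south bank.  (the south bank: 2S 2R; the north bank: 3S 2R)
11. 1 settler and 1 raider → the north bank.  (the south bank: 1S 1R; the north bank: 4S 3R)
12. 1 settler ← the south bank.  (the south bank: 2S 1R; the north bank: 3S 3R)
13. 1 settler and 1 raider → the north bank.  (the south bank: 1S 0R; the north bank: 4S 4R)
14. 1 raider ← the south bank.  (the south bank: 1S 1R; the north bank: 4S 3R)
15. 1 settler and 1 raider → the north bank.  (the south bank: 0S 0R; the north bank: 5S 4R)

No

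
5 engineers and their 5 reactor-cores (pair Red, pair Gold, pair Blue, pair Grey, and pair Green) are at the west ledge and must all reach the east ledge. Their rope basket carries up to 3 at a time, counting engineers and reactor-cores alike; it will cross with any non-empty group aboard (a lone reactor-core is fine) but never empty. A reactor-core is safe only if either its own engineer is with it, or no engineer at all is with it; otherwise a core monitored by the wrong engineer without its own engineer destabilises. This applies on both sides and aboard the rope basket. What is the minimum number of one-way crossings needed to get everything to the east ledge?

Counting alone: each trip to the east ledge takes at most 3 across and each return brings at least 1 back, so after t trips out (and t−1 returns) at most 3t − (t−1) of the 10 are across; that first reaches 10 at t = 5, so at least 9 crossings are needed.
The safety rule pushes this higher. Following every safe sequence of crossings, the most of the 10 that can be at the east ledge as the rope basket arrives there on crossing 9 is 9 — never all 10.
So no plan with fewer than 11 crossings exists, and this one achieves 11:
1. engineer Red and reactor-core Red cross → the east ledge.
2. engineer Red crosses ← the west ledge.
3. reactor-core Blue, reactor-core Gold, and reactor-core Grey cross → the east ledge.
4. reactor-core Red crosses ← the west ledge.
5. engineer Blue, engineer Gold, and engineer Grey cross → the east ledge.
6. engineer Gold and reactor-core Gold cross ← the west ledge.
7. engineer Gold, engineer Green, and engineer Red cross → the east ledge.
8. reactor-core Blue crosses ← the west ledge.
9. reactor-core Gold and reactor-core Red cross → the east ledge.
10. reactor-core Red crosses ← the west ledge.
11. reactor-core Blue, reactor-core Green, and reactor-core Red cross → the east ledge.

11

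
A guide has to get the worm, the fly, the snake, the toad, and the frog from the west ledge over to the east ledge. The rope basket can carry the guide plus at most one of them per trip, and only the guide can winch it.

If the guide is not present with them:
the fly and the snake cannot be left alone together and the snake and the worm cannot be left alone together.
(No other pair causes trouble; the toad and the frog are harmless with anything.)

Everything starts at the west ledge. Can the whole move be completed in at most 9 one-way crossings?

Counting alone: the guide can take at most 1 across per trip to the east ledge, so moving all 5 needs at least 5 loaded trips out, with a return between consecutive ones — at least 9 crossings.
The safety rule pushes this higher. Following every safe sequence of crossings, the most of the 5 that can be at the east ledge as the rope basket arrives there on crossing 9 is 4 — never all 5.
So the move cannot be finished within 9 crossings. (The shortest complete plan takes 11:)
1. Guide goes to the east ledge with the snake.  [the west ledge: the fly, the frog, the toad, the worm | the east ledge: the snake]
2. Guide goes back to the west ledge alone.  [the west ledge: the fly, the frog, the toad, the worm | the east ledge: the snake]
3. Guide goes to the east ledge with the worm.  [the west ledge: the fly, the frog, the toad | the east ledge: the snake, the worm]
4. Guide goes back to the west ledge with the snake.  [the west ledge: the fly, the frog, the snake, the toad | the east ledge: the worm]
5. Guide goes to the east ledge with the fly.  [the west ledge: the frog, the snake, the toad | the east ledge: the fly, the worm]
6. Guide goes back to the west ledge alone.  [the west ledge: the frog, the snake, the toad | the east ledge: the fly, the worm]
7. Guide goes to the east ledge with the toad.  [the west ledge: the frog, the snake | the east ledge: the fly, the toad, the worm]
8. Guide goes back to the west ledge alone.  [the west ledge: the frog, the snake | the east ledge: the fly, the toad, the worm]
9. Guide goes to the east ledge with the frog.  [the west ledge: the snake | the east ledge: the fly, the frog, the toad, the worm]
10. Guide goes back to the west ledge alone.  [the west ledge: the snake | the east ledge: the fly, the frog, the toad, the worm]
11. Guide goes to the east ledge with the snake.  [the west ledge: — | the east ledge: the fly, the frog, the snake, the toad, the worm]

No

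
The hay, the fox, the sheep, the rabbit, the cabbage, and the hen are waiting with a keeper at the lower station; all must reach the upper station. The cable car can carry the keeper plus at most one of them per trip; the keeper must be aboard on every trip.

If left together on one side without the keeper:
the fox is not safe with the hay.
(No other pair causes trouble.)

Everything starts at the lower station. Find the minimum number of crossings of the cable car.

11

Counting alone: the keeper can take at most 1 across per trip to the upper station, so moving all 6 needs at least 6 loaded trips out, with a return between consecutive ones — at least 11 crossings.
The plan below uses exactly 11 crossings, so it is optimal:
1. Keeper goes to the upper station with the hay.
2. Keeper goes back to the lower station alone.
3. Keeper goes to the upper station with the sheep.
4. Keeper goes back to the lower station alone.
5. Keeper goes to the upper station with the rabbit.
6. Keeper goes back to the lower station alone.
7. Keeper goes to the upper station with the cabbage.
8. Keeper goes back to the lower station alone.
9. Keeper goes to the upper station with the hen.
10. Keeper goes back to the lower station alone.
11. Keeper goes to the upper station with the fox.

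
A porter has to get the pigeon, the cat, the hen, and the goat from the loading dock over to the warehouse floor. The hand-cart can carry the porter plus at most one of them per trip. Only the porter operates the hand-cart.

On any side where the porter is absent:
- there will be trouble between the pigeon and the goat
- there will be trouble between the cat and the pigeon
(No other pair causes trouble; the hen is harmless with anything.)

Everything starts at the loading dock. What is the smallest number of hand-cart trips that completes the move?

Counting alone: the porter can take at most 1 across per trip to the warehouse floor, so moving all 4 needs at least 4 loaded trips out, with a return between consecutive ones — at least 7 crossings.
The safety rule pushes this higher. Following every safe sequence of crossings, the most of the 4 that can be at the warehouse floor as the hand-cart arrives there on crossing 7 is 3 — never all 4.
So no plan with fewer than 9 crossings exists, and this one achieves 9:
1. Porter goes to the warehouse floor with the pigeon.
2. Porter goes back to the loading dock alone.
3. Porter goes to the warehouse floor with the cat.
4. Porter goes back to the loading dock with the pigeon.
5. Porter goes to the warehouse floor with the goat.
6. Porter goes back to the loading dock alone.
7. Porter goes to the warehouse floor with the hen.
8. Porter goes back to the loading dock alone.
9. Porter goes to the warehouse floor with the pigeon.

9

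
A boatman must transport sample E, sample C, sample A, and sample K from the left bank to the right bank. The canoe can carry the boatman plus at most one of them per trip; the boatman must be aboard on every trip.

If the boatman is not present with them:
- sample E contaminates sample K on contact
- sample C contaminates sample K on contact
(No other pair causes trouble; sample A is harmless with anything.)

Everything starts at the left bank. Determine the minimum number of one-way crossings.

Counting alone: the boatman can take at most 1 across per trip to the right bank, so moving all 4 needs at least 4 loaded trips out, with a return between consecutive ones — at least 7 crossings.
The safety rule pushes this higher. Following every safe sequence of crossings, the most of the 4 that can be at the right bank as the canoe arrives there on crossing 7 is 3 — never all 4.
So no plan with fewer than 9 crossings exists, and this one achieves 9:
1. Boatman goes to the right bank with sample K.
2. Boatman goes back to the left bank alone.
3. Boatman goes to the right bank with sample E.
4. Boatman goes back to the left bank with sample K.
5. Boatman goes to the right bank with sample C.
6. Boatman goes back to the left bank alone.
7. Boatman goes to the right bank with sample A.
8. Boatman goes back to the left bank alone.
9. Boatman goes to the right bank with sample K.

9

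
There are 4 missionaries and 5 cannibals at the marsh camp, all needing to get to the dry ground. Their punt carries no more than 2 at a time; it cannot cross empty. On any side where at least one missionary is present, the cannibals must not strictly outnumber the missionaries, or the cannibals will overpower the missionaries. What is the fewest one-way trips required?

The cannibals already outnumber the missionaries at the marsh camp before anyone moves, so the starting position itself is disallowed.

impossible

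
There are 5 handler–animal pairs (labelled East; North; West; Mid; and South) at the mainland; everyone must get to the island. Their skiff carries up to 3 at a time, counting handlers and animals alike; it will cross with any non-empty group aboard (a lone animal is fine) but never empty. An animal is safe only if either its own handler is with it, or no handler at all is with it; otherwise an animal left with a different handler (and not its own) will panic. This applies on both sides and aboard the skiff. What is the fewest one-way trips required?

11

Counting alone: each trip to the island takes at most 3 across and each return brings at least 1 back, so after t trips out (and t−1 returns) at most 3t − (t−1) of the 10 are across; that first reaches 10 at t = 5, so at least 9 crossings are needed.
The safety rule pushes this higher. Following every safe sequence of crossings, the most of the 10 that can be at the island as the skiff arrives there on crossing 9 is 9 — never all 10.
So no plan with fewer than 11 crossings exists, and this one achieves 11:
1. animal East and handler East cross → the island.
2. handler East crosses ← the mainland.
3. animal Mid, animal North, and animal West cross → the island.
4. animal East crosses ← the mainland.
5. handler Mid, handler North, and handler West cross → the island.
6. animal North and handler North cross ← the mainland.
7. handler East, handler North, and handler South cross → the island.
8. animal West crosses ← the mainland.
9. animal East and animal North cross → the island.
10. animal East crosses ← the mainland.
11. animal East, animal South, and animal West cross → the island.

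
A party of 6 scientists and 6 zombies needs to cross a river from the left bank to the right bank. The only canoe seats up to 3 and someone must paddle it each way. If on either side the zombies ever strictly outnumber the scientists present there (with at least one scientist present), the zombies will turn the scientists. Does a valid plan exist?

Following every safe sequence of crossings from the start, the most of the 12 that can be at the right bank as the canoe arrives there on crossings 1, 3, 5 is 3, 5, 6 respectively; the best ever achieved is 6 of 12.
From crossing 7 on, no configuration arises that was not already reachable earlier: only 17 distinct safe configurations (who is on which side, and where the canoe is) can ever be reached, none of them has everyone across, and every continuation just revisits them. They are: 0 scientists + 0 zombies across (canoe back at the start); 0 scientists + 1 zombie across (canoe there); 0 scientists + 1 zombie across (canoe back at the start); 0 scientists + 2 zombies across (canoe there); 0 scientists + 2 zombies across (canoe back at the start); 0 scientists + 3 zombies across (canoe there); 0 scientists + 3 zombies across (canoe back at the start); 0 scientists + 4 zombies across (canoe there); 0 scientists + 4 zombies across (canoe back at the start); 0 scientists + 5 zombies across (canoe there); 0 scientists + 5 zombies across (canoe back at the start); 0 scientists + 6 zombies across (canoe there); 1 scientist + 1 zombie across (canoe there); 1 scientist + 1 zombie across (canoe back at the start); 2 scientists + 2 zombies across (canoe there); 2 scientists + 2 zombies across (canoe back at the start); 3 scientists + 3 zombies across (canoe there). So no valid plan exists.

No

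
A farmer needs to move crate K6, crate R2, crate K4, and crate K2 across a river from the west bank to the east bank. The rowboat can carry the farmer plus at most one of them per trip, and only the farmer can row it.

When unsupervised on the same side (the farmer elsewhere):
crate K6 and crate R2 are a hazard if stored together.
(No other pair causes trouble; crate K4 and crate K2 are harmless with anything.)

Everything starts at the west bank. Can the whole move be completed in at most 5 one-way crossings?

Counting alone: the farmer can take at most 1 across per trip to the east bank, so moving all 4 needs at least 4 loaded trips out, with a return between consecutive ones — at least 7 crossings.
Since 5 < 7, 5 crossings cannot be enough. (The shortest complete plan in fact takes 7:)
1. Farmer goes to the east bank with crate K6.  [the west bank: crate K2, crate K4, crate R2 | the east bank: crate K6]
2. Farmer goes back to the west bank alone.  [the west bank: crate K2, crate K4, crate R2 | the east bank: crate K6]
3. Farmer goes to the east bank with crate K4.  [the west bank: crate K2, crate R2 | the east bank: crate K4, crate K6]
4. Farmer goes back to the west bank alone.  [the west bank: crate K2, crate R2 | the east bank: crate K4, crate K6]
5. Farmer goes to the east bank with crate K2.  [the west bank: crate R2 | the east bank: crate K2, crate K4, crate K6]
6. Farmer goes back to the west bank alone.  [the west bank: crate R2 | the east bank: crate K2, crate K4, crate K6]
7. Farmer goes to the east bank with crate R2.  [the west bank: — | the east bank: crate K2, crate K4, crate K6, crate R2]

No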